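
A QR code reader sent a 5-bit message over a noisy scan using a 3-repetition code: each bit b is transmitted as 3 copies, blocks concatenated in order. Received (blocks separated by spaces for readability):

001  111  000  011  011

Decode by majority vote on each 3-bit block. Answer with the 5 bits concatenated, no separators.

Block 1 (001): 1 one → 0
Block 2 (111): 3 ones → 1
Block 3 (000): 0 ones → 0
Block 4 (011): 2 ones → 1
Block 5 (011): 2 ones → 1

01011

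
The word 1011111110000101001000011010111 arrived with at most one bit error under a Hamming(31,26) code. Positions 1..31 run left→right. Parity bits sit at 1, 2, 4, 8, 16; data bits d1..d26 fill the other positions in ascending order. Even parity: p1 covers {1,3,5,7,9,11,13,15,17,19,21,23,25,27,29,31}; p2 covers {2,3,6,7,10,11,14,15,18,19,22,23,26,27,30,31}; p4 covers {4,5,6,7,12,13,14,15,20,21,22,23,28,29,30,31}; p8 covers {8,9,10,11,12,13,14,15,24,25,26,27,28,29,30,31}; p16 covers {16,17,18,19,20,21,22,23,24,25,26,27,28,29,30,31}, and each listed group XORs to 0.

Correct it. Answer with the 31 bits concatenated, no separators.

s1 (pos 1,3,5,7,9,11,13,15,17,19,21,23,25,27,29,31): 1⊕1⊕1⊕1⊕1⊕0⊕0⊕0⊕0⊕1⊕0⊕0⊕1⊕1⊕1⊕1 = 0
s2 (pos 2,3,6,7,10,11,14,15,18,19,22,23,26,27,30,31): 0⊕1⊕1⊕1⊕0⊕0⊕1⊕0⊕0⊕1⊕0⊕0⊕0⊕1⊕1⊕1 = 0
s4 (pos 4,5,6,7,12,13,14,15,20,21,22,23,28,29,30,31): 1⊕1⊕1⊕1⊕0⊕0⊕1⊕0⊕0⊕0⊕0⊕0⊕0⊕1⊕1⊕1 = 0
s8 (pos 8,9,10,11,12,13,14,15,24,25,26,27,28,29,30,31): 1⊕1⊕0⊕0⊕0⊕0⊕1⊕0⊕1⊕1⊕0⊕1⊕0⊕1⊕1⊕1 = 1
s16 (pos 16,17,18,19,20,21,22,23,24,25,26,27,28,29,30,31): 1⊕0⊕0⊕1⊕0⊕0⊕0⊕0⊕1⊕1⊕0⊕1⊕0⊕1⊕1⊕1 = 0
Syndrome s16…s1 = 01000 → error at position 8.
Flip position 8: 1011111110000101001000011010111 → 1011111010000101001000011010111

1011111010000101001000011010111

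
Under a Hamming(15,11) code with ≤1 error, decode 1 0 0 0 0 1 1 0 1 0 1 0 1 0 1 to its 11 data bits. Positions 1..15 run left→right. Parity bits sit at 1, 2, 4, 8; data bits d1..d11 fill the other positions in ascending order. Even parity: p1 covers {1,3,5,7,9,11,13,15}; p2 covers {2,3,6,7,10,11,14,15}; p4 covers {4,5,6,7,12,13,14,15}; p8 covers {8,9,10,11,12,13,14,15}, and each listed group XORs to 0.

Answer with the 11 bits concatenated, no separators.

00111010101

s1 (pos 1,3,5,7,9,11,13,15): 1⊕0⊕0⊕1⊕1⊕1⊕1⊕1 = 0
s2 (pos 2,3,6,7,10,11,14,15): 0⊕0⊕1⊕1⊕0⊕1⊕0⊕1 = 0
s4 (pos 4,5,6,7,12,13,14,15): 0⊕0⊕1⊕1⊕0⊕1⊕0⊕1 = 0
s8 (pos 8,9,10,11,12,13,14,15): 0⊕1⊕0⊕1⊕0⊕1⊕0⊕1 = 0
Syndrome s8…s1 = 0000 → no error.
Read data bits from positions 3,5,6,7,9,10,11,12,13,14,15: 00111010101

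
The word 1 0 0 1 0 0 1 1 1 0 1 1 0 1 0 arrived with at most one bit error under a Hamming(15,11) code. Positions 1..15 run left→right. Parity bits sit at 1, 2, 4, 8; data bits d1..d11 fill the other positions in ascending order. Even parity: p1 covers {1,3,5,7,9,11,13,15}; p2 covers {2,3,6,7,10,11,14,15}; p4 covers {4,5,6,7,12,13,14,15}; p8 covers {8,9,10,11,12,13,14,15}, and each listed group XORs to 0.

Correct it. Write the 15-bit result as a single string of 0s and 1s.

100100111111010

s1 (pos 1,3,5,7,9,11,13,15): 1⊕0⊕0⊕1⊕1⊕1⊕0⊕0 = 0
s2 (pos 2,3,6,7,10,11,14,15): 0⊕0⊕0⊕1⊕0⊕1⊕1⊕0 = 1
s4 (pos 4,5,6,7,12,13,14,15): 1⊕0⊕0⊕1⊕1⊕0⊕1⊕0 = 0
s8 (pos 8,9,10,11,12,13,14,15): 1⊕1⊕0⊕1⊕1⊕0⊕1⊕0 = 1
Syndrome s8…s1 = 1010 → error at position 10.
Flip position 10: 100100111011010 → 100100111111010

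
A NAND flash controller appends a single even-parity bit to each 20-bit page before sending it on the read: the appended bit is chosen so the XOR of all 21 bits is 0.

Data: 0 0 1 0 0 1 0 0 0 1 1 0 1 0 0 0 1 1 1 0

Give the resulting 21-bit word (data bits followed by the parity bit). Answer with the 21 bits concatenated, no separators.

XOR of the 20 data bits: 0⊕0⊕1⊕0⊕0⊕1⊕0⊕0⊕0⊕1⊕1⊕0⊕1⊕0⊕0⊕0⊕1⊕1⊕1⊕0 = 0
Parity bit = 0 (so all 21 bits XOR to 0).

001001000110100011100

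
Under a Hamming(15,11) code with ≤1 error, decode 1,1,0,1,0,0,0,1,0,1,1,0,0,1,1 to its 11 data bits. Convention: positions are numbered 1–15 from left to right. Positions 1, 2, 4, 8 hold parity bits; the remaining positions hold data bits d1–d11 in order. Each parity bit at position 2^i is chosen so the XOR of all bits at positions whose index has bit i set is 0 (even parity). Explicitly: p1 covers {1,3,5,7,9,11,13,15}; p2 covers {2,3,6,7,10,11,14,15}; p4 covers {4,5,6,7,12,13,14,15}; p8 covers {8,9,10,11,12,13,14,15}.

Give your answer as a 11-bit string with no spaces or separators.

s1 (pos 1,3,5,7,9,11,13,15): 1⊕0⊕0⊕0⊕0⊕1⊕0⊕1 = 1
s2 (pos 2,3,6,7,10,11,14,15): 1⊕0⊕0⊕0⊕1⊕1⊕1⊕1 = 1
s4 (pos 4,5,6,7,12,13,14,15): 1⊕0⊕0⊕0⊕0⊕0⊕1⊕1 = 1
s8 (pos 8,9,10,11,12,13,14,15): 1⊕0⊕1⊕1⊕0⊕0⊕1⊕1 = 1
Syndrome s8…s1 = 1111 → error at position 15.
Flip position 15: 110100010110011 → 110100010110010
Read data bits from positions 3,5,6,7,9,10,11,12,13,14,15: 00000110010

00000110010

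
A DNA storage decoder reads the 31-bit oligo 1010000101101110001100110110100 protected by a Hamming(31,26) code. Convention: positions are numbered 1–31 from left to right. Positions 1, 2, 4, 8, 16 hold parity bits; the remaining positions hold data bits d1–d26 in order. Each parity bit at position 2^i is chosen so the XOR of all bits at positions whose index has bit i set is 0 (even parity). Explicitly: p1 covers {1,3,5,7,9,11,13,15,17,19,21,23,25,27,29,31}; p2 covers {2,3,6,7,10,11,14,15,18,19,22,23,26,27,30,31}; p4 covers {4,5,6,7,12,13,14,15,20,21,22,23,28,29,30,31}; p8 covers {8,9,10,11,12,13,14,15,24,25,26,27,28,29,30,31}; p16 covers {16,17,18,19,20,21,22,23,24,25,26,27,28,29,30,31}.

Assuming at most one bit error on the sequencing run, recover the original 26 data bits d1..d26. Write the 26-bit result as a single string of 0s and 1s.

10000110111000100110110100

s1 (pos 1,3,5,7,9,11,13,15,17,19,21,23,25,27,29,31): 1⊕1⊕0⊕0⊕0⊕1⊕1⊕1⊕0⊕1⊕0⊕1⊕0⊕1⊕1⊕0 = 1
s2 (pos 2,3,6,7,10,11,14,15,18,19,22,23,26,27,30,31): 0⊕1⊕0⊕0⊕1⊕1⊕1⊕1⊕0⊕1⊕0⊕1⊕1⊕1⊕0⊕0 = 1
s4 (pos 4,5,6,7,12,13,14,15,20,21,22,23,28,29,30,31): 0⊕0⊕0⊕0⊕0⊕1⊕1⊕1⊕1⊕0⊕0⊕1⊕0⊕1⊕0⊕0 = 0
s8 (pos 8,9,10,11,12,13,14,15,24,25,26,27,28,29,30,31): 1⊕0⊕1⊕1⊕0⊕1⊕1⊕1⊕1⊕0⊕1⊕1⊕0⊕1⊕0⊕0 = 0
s16 (pos 16,17,18,19,20,21,22,23,24,25,26,27,28,29,30,31): 0⊕0⊕0⊕1⊕1⊕0⊕0⊕1⊕1⊕0⊕1⊕1⊕0⊕1⊕0⊕0 = 1
Syndrome s16…s1 = 10011 → error at position 19.
Flip position 19: 1010000101101110001100110110100 → 1010000101101110000100110110100
Read data bits from positions 3,5,6,7,9,10,11,12,13,14,15,17,18,19,20,21,22,23,24,25,26,27,28,29,30,31: 10000110111000100110110100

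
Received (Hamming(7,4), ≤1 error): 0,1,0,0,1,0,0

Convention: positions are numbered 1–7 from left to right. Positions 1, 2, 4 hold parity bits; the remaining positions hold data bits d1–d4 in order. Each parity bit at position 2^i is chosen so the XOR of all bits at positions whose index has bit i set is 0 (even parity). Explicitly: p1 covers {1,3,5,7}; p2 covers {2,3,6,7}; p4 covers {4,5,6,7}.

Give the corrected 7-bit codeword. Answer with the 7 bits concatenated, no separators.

0100101

s1 (pos 1,3,5,7): 0⊕0⊕1⊕0 = 1
s2 (pos 2,3,6,7): 1⊕0⊕0⊕0 = 1
s4 (pos 4,5,6,7): 0⊕1⊕0⊕0 = 1
Syndrome s4…s1 = 111 → error at position 7.
Flip position 7: 0100100 → 0100101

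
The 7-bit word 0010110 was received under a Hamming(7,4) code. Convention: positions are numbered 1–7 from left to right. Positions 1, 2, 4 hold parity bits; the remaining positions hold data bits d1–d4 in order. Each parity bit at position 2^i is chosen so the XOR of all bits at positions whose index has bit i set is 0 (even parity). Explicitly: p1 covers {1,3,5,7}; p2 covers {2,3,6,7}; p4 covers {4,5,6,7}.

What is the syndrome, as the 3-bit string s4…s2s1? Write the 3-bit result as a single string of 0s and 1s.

s1 (pos 1,3,5,7): 0⊕1⊕1⊕0 = 0
s2 (pos 2,3,6,7): 0⊕1⊕1⊕0 = 0
s4 (pos 4,5,6,7): 0⊕1⊕1⊕0 = 0
Syndrome s4…s1 = 000 → no error.

000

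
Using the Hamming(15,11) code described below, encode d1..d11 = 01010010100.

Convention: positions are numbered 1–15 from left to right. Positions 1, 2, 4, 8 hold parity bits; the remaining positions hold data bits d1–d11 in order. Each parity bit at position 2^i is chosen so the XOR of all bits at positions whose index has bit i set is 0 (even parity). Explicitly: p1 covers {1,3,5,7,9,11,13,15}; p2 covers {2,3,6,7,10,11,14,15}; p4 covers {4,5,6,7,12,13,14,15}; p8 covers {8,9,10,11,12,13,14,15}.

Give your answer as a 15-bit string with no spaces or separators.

000110100010100

Place data at non-parity positions: p1 p2 0 p4 1 0 1 p8 0 0 1 0 1 0 0
p1 (pos 1,3,5,7,9,11,13,15): XOR of data positions = 0⊕1⊕1⊕0⊕1⊕1⊕0 = 0
p2 (pos 2,3,6,7,10,11,14,15): XOR of data positions = 0⊕0⊕1⊕0⊕1⊕0⊕0 = 0
p4 (pos 4,5,6,7,12,13,14,15): XOR of data positions = 1⊕0⊕1⊕0⊕1⊕0⊕0 = 1
p8 (pos 8,9,10,11,12,13,14,15): XOR of data positions = 0⊕0⊕1⊕0⊕1⊕0⊕0 = 0
Codeword: 000110100010100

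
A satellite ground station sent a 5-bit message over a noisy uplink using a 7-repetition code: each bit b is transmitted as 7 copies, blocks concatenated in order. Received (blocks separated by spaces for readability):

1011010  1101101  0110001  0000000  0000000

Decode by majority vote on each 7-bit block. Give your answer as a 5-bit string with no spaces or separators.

11000

Block 1 (1011010): 4 ones → 1
Block 2 (1101101): 5 ones → 1
Block 3 (0110001): 3 ones → 0
Block 4 (0000000): 0 ones → 0
Block 5 (0000000): 0 ones → 0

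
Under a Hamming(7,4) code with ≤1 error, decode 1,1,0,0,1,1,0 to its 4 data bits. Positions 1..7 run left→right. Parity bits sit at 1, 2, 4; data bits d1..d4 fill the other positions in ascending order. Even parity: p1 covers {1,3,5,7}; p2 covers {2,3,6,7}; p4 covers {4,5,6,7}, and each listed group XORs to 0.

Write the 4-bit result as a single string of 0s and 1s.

0110

s1 (pos 1,3,5,7): 1⊕0⊕1⊕0 = 0
s2 (pos 2,3,6,7): 1⊕0⊕1⊕0 = 0
s4 (pos 4,5,6,7): 0⊕1⊕1⊕0 = 0
Syndrome s4…s1 = 000 → no error.
Read data bits from positions 3,5,6,7: 0110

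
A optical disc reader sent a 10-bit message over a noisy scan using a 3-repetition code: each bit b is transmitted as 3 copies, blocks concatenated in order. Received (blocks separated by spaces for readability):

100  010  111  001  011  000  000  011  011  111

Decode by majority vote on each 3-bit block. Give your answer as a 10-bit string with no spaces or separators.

Block 1 (100): 1 one → 0
Block 2 (010): 1 one → 0
Block 3 (111): 3 ones → 1
Block 4 (001): 1 one → 0
Block 5 (011): 2 ones → 1
Block 6 (000): 0 ones → 0
Block 7 (000): 0 ones → 0
Block 8 (011): 2 ones → 1
Block 9 (011): 2 ones → 1
Block 10 (111): 3 ones → 1

0010100111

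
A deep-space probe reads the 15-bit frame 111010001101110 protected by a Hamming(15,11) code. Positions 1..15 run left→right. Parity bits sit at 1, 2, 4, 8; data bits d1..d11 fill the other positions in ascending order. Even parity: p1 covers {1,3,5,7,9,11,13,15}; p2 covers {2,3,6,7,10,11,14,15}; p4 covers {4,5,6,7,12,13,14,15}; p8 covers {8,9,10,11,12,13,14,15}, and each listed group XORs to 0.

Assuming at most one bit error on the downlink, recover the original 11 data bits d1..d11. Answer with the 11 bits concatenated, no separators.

11000101110

s1 (pos 1,3,5,7,9,11,13,15): 1⊕1⊕1⊕0⊕1⊕0⊕1⊕0 = 1
s2 (pos 2,3,6,7,10,11,14,15): 1⊕1⊕0⊕0⊕1⊕0⊕1⊕0 = 0
s4 (pos 4,5,6,7,12,13,14,15): 0⊕1⊕0⊕0⊕1⊕1⊕1⊕0 = 0
s8 (pos 8,9,10,11,12,13,14,15): 0⊕1⊕1⊕0⊕1⊕1⊕1⊕0 = 1
Syndrome s8…s1 = 1001 → error at position 9.
Flip position 9: 111010001101110 → 111010000101110
Read data bits from positions 3,5,6,7,9,10,11,12,13,14,15: 11000101110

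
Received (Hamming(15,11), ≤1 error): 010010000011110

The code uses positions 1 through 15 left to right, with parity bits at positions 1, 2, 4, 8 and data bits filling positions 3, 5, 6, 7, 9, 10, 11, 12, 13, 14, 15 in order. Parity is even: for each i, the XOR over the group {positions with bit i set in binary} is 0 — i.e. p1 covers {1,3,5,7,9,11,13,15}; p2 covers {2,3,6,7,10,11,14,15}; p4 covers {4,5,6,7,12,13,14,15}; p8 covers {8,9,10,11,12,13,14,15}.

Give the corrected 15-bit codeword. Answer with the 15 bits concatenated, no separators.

s1 (pos 1,3,5,7,9,11,13,15): 0⊕0⊕1⊕0⊕0⊕1⊕1⊕0 = 1
s2 (pos 2,3,6,7,10,11,14,15): 1⊕0⊕0⊕0⊕0⊕1⊕1⊕0 = 1
s4 (pos 4,5,6,7,12,13,14,15): 0⊕1⊕0⊕0⊕1⊕1⊕1⊕0 = 0
s8 (pos 8,9,10,11,12,13,14,15): 0⊕0⊕0⊕1⊕1⊕1⊕1⊕0 = 0
Syndrome s8…s1 = 0011 → error at position 3.
Flip position 3: 010010000011110 → 011010000011110

011010000011110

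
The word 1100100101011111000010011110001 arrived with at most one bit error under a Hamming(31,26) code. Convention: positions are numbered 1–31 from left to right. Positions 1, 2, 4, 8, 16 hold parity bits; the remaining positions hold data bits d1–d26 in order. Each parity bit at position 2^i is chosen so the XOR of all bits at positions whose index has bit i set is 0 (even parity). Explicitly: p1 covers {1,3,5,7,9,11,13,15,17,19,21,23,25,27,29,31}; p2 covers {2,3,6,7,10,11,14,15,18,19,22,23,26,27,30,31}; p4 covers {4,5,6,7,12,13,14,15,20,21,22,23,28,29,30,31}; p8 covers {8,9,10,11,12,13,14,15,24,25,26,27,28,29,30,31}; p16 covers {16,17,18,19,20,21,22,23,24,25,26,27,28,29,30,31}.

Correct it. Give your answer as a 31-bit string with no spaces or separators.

1100100101011111000010011110011

s1 (pos 1,3,5,7,9,11,13,15,17,19,21,23,25,27,29,31): 1⊕0⊕1⊕0⊕0⊕0⊕1⊕1⊕0⊕0⊕1⊕0⊕1⊕1⊕0⊕1 = 0
s2 (pos 2,3,6,7,10,11,14,15,18,19,22,23,26,27,30,31): 1⊕0⊕0⊕0⊕1⊕0⊕1⊕1⊕0⊕0⊕0⊕0⊕1⊕1⊕0⊕1 = 1
s4 (pos 4,5,6,7,12,13,14,15,20,21,22,23,28,29,30,31): 0⊕1⊕0⊕0⊕1⊕1⊕1⊕1⊕0⊕1⊕0⊕0⊕0⊕0⊕0⊕1 = 1
s8 (pos 8,9,10,11,12,13,14,15,24,25,26,27,28,29,30,31): 1⊕0⊕1⊕0⊕1⊕1⊕1⊕1⊕1⊕1⊕1⊕1⊕0⊕0⊕0⊕1 = 1
s16 (pos 16,17,18,19,20,21,22,23,24,25,26,27,28,29,30,31): 1⊕0⊕0⊕0⊕0⊕1⊕0⊕0⊕1⊕1⊕1⊕1⊕0⊕0⊕0⊕1 = 1
Syndrome s16…s1 = 11110 → error at position 30.
Flip position 30: 1100100101011111000010011110001 → 1100100101011111000010011110011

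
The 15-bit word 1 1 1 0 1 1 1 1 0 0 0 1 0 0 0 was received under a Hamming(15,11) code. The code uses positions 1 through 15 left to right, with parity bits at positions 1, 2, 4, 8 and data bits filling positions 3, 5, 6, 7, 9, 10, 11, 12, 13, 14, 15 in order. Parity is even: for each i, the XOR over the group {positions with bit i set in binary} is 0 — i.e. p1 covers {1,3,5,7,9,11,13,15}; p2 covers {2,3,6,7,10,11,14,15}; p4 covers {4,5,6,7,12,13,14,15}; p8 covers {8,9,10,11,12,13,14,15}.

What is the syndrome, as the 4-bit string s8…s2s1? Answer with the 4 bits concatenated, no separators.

0000

s1 (pos 1,3,5,7,9,11,13,15): 1⊕1⊕1⊕1⊕0⊕0⊕0⊕0 = 0
s2 (pos 2,3,6,7,10,11,14,15): 1⊕1⊕1⊕1⊕0⊕0⊕0⊕0 = 0
s4 (pos 4,5,6,7,12,13,14,15): 0⊕1⊕1⊕1⊕1⊕0⊕0⊕0 = 0
s8 (pos 8,9,10,11,12,13,14,15): 1⊕0⊕0⊕0⊕1⊕0⊕0⊕0 = 0
Syndrome s8…s1 = 0000 → no error.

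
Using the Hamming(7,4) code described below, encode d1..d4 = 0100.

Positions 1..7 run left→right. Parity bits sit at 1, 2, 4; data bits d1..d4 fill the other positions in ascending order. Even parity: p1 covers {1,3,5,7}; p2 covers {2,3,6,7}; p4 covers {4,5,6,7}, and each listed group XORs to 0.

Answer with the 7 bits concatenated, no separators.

Place data at non-parity positions: p1 p2 0 p4 1 0 0
p1 (pos 1,3,5,7): XOR of data positions = 0⊕1⊕0 = 1
p2 (pos 2,3,6,7): XOR of data positions = 0⊕0⊕0 = 0
p4 (pos 4,5,6,7): XOR of data positions = 1⊕0⊕0 = 1
Codeword: 1001100

1001100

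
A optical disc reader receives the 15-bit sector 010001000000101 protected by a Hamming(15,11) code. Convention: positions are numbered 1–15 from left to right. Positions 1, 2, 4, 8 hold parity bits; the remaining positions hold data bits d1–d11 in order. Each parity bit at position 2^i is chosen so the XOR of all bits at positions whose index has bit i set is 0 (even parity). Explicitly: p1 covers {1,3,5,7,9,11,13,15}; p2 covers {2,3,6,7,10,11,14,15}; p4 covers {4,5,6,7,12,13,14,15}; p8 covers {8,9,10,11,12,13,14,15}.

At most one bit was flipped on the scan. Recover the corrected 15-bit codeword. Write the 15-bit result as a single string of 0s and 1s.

s1 (pos 1,3,5,7,9,11,13,15): 0⊕0⊕0⊕0⊕0⊕0⊕1⊕1 = 0
s2 (pos 2,3,6,7,10,11,14,15): 1⊕0⊕1⊕0⊕0⊕0⊕0⊕1 = 1
s4 (pos 4,5,6,7,12,13,14,15): 0⊕0⊕1⊕0⊕0⊕1⊕0⊕1 = 1
s8 (pos 8,9,10,11,12,13,14,15): 0⊕0⊕0⊕0⊕0⊕1⊕0⊕1 = 0
Syndrome s8…s1 = 0110 → error at position 6.
Flip position 6: 010001000000101 → 010000000000101

010000000000101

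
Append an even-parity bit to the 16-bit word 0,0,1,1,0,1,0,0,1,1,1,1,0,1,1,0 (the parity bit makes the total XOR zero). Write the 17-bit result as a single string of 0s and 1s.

XOR of the 16 data bits: 0⊕0⊕1⊕1⊕0⊕1⊕0⊕0⊕1⊕1⊕1⊕1⊕0⊕1⊕1⊕0 = 1
Parity bit = 1 (so all 17 bits XOR to 0).

00110100111101101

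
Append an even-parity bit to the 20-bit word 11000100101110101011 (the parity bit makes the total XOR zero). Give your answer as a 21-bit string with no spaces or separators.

XOR of the 20 data bits: 1⊕1⊕0⊕0⊕0⊕1⊕0⊕0⊕1⊕0⊕1⊕1⊕1⊕0⊕1⊕0⊕1⊕0⊕1⊕1 = 1
Parity bit = 1 (so all 21 bits XOR to 0).

110001001011101010111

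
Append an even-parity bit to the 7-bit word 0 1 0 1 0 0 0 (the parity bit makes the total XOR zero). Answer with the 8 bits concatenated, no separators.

XOR of the 7 data bits: 0⊕1⊕0⊕1⊕0⊕0⊕0 = 0
Parity bit = 0 (so all 8 bits XOR to 0).

01010000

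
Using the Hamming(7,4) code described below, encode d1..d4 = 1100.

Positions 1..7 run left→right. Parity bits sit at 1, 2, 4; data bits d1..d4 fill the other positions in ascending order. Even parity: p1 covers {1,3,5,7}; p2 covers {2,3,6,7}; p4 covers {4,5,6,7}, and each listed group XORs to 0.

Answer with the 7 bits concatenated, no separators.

Place data at non-parity positions: p1 p2 1 p4 1 0 0
p1 (pos 1,3,5,7): XOR of data positions = 1⊕1⊕0 = 0
p2 (pos 2,3,6,7): XOR of data positions = 1⊕0⊕0 = 1
p4 (pos 4,5,6,7): XOR of data positions = 1⊕0⊕0 = 1
Codeword: 0111100

0111100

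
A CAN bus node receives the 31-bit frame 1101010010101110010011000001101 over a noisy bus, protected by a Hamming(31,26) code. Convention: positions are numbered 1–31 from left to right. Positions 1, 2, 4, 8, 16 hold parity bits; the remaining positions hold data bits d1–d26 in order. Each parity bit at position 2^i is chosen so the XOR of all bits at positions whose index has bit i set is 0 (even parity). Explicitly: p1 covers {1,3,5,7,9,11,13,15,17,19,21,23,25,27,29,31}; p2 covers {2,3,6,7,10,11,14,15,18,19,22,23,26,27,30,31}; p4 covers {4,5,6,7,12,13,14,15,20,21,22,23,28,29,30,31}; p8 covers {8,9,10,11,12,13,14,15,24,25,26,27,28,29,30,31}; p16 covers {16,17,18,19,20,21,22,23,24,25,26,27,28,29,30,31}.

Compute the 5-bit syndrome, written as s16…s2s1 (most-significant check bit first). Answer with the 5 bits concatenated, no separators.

s1 (pos 1,3,5,7,9,11,13,15,17,19,21,23,25,27,29,31): 1⊕0⊕0⊕0⊕1⊕1⊕1⊕1⊕0⊕0⊕1⊕0⊕0⊕0⊕1⊕1 = 0
s2 (pos 2,3,6,7,10,11,14,15,18,19,22,23,26,27,30,31): 1⊕0⊕1⊕0⊕0⊕1⊕1⊕1⊕1⊕0⊕1⊕0⊕0⊕0⊕0⊕1 = 0
s4 (pos 4,5,6,7,12,13,14,15,20,21,22,23,28,29,30,31): 1⊕0⊕1⊕0⊕0⊕1⊕1⊕1⊕0⊕1⊕1⊕0⊕1⊕1⊕0⊕1 = 0
s8 (pos 8,9,10,11,12,13,14,15,24,25,26,27,28,29,30,31): 0⊕1⊕0⊕1⊕0⊕1⊕1⊕1⊕0⊕0⊕0⊕0⊕1⊕1⊕0⊕1 = 0
s16 (pos 16,17,18,19,20,21,22,23,24,25,26,27,28,29,30,31): 0⊕0⊕1⊕0⊕0⊕1⊕1⊕0⊕0⊕0⊕0⊕0⊕1⊕1⊕0⊕1 = 0
Syndrome s16…s1 = 00000 → no error.

00000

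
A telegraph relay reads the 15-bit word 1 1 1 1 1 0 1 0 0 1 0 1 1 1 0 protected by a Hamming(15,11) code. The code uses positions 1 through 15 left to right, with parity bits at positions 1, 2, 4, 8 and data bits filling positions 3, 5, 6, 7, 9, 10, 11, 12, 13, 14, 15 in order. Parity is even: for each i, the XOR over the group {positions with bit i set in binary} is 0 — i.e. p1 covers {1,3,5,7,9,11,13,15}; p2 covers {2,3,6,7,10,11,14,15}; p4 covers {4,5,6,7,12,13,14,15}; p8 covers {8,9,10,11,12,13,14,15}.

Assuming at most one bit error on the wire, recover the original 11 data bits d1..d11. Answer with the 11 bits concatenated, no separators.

s1 (pos 1,3,5,7,9,11,13,15): 1⊕1⊕1⊕1⊕0⊕0⊕1⊕0 = 1
s2 (pos 2,3,6,7,10,11,14,15): 1⊕1⊕0⊕1⊕1⊕0⊕1⊕0 = 1
s4 (pos 4,5,6,7,12,13,14,15): 1⊕1⊕0⊕1⊕1⊕1⊕1⊕0 = 0
s8 (pos 8,9,10,11,12,13,14,15): 0⊕0⊕1⊕0⊕1⊕1⊕1⊕0 = 0
Syndrome s8…s1 = 0011 → error at position 3.
Flip position 3: 111110100101110 → 110110100101110
Read data bits from positions 3,5,6,7,9,10,11,12,13,14,15: 01010101110

01010101110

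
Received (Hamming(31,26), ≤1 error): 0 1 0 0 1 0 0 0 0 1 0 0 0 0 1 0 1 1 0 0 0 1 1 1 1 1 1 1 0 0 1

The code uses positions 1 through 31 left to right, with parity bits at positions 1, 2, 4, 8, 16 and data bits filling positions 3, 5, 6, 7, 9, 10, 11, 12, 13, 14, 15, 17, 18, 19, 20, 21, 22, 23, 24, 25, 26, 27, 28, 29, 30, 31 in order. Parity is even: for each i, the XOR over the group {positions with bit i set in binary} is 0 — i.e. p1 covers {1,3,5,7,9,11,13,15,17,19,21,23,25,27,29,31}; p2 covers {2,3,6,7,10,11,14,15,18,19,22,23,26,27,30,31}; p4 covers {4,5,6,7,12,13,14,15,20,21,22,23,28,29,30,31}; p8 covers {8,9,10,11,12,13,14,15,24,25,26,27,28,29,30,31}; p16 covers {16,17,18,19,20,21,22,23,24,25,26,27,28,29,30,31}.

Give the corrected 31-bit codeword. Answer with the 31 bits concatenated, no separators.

0110100001000010110001111111001

s1 (pos 1,3,5,7,9,11,13,15,17,19,21,23,25,27,29,31): 0⊕0⊕1⊕0⊕0⊕0⊕0⊕1⊕1⊕0⊕0⊕1⊕1⊕1⊕0⊕1 = 1
s2 (pos 2,3,6,7,10,11,14,15,18,19,22,23,26,27,30,31): 1⊕0⊕0⊕0⊕1⊕0⊕0⊕1⊕1⊕0⊕1⊕1⊕1⊕1⊕0⊕1 = 1
s4 (pos 4,5,6,7,12,13,14,15,20,21,22,23,28,29,30,31): 0⊕1⊕0⊕0⊕0⊕0⊕0⊕1⊕0⊕0⊕1⊕1⊕1⊕0⊕0⊕1 = 0
s8 (pos 8,9,10,11,12,13,14,15,24,25,26,27,28,29,30,31): 0⊕0⊕1⊕0⊕0⊕0⊕0⊕1⊕1⊕1⊕1⊕1⊕1⊕0⊕0⊕1 = 0
s16 (pos 16,17,18,19,20,21,22,23,24,25,26,27,28,29,30,31): 0⊕1⊕1⊕0⊕0⊕0⊕1⊕1⊕1⊕1⊕1⊕1⊕1⊕0⊕0⊕1 = 0
Syndrome s16…s1 = 00011 → error at position 3.
Flip position 3: 0100100001000010110001111111001 → 0110100001000010110001111111001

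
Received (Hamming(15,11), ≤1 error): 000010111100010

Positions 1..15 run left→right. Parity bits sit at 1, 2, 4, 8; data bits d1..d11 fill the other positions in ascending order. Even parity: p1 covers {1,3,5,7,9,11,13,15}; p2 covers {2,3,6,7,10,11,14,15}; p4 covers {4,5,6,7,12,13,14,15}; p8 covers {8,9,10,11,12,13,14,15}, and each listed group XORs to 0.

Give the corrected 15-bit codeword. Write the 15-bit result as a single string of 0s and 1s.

000010011100010

s1 (pos 1,3,5,7,9,11,13,15): 0⊕0⊕1⊕1⊕1⊕0⊕0⊕0 = 1
s2 (pos 2,3,6,7,10,11,14,15): 0⊕0⊕0⊕1⊕1⊕0⊕1⊕0 = 1
s4 (pos 4,5,6,7,12,13,14,15): 0⊕1⊕0⊕1⊕0⊕0⊕1⊕0 = 1
s8 (pos 8,9,10,11,12,13,14,15): 1⊕1⊕1⊕0⊕0⊕0⊕1⊕0 = 0
Syndrome s8…s1 = 0111 → error at position 7.
Flip position 7: 000010111100010 → 000010011100010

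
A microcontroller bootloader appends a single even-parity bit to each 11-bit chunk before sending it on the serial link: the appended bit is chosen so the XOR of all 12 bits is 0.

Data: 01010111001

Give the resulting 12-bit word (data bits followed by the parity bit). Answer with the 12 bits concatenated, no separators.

XOR of the 11 data bits: 0⊕1⊕0⊕1⊕0⊕1⊕1⊕1⊕0⊕0⊕1 = 0
Parity bit = 0 (so all 12 bits XOR to 0).

010101110010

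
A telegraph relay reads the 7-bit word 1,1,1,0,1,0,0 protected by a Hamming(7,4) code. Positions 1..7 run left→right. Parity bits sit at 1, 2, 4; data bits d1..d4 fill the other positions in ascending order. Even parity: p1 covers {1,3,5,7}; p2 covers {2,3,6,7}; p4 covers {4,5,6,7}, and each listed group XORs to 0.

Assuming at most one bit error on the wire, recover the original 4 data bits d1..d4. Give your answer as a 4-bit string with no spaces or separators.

1000

s1 (pos 1,3,5,7): 1⊕1⊕1⊕0 = 1
s2 (pos 2,3,6,7): 1⊕1⊕0⊕0 = 0
s4 (pos 4,5,6,7): 0⊕1⊕0⊕0 = 1
Syndrome s4…s1 = 101 → error at position 5.
Flip position 5: 1110100 → 1110000
Read data bits from positions 3,5,6,7: 1000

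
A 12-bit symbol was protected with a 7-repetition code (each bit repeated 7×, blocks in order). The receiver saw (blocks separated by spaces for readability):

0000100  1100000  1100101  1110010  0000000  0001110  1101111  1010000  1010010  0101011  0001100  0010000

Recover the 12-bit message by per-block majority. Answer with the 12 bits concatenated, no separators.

Block 1 (0000100): 1 one → 0
Block 2 (1100000): 2 ones → 0
Block 3 (1100101): 4 ones → 1
Block 4 (1110010): 4 ones → 1
Block 5 (0000000): 0 ones → 0
Block 6 (0001110): 3 ones → 0
Block 7 (1101111): 6 ones → 1
Block 8 (1010000): 2 ones → 0
Block 9 (1010010): 3 ones → 0
Block 10 (0101011): 4 ones → 1
Block 11 (0001100): 2 ones → 0
Block 12 (0010000): 1 one → 0

001100100100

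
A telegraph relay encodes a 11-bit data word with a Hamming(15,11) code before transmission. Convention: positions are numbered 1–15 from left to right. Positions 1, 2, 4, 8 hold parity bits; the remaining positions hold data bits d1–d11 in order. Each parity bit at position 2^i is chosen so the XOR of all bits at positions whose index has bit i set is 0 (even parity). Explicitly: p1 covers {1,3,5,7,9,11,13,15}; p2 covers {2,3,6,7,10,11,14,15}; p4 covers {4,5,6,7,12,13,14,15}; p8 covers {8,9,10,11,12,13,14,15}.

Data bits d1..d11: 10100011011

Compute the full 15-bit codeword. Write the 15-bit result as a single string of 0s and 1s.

Place data at non-parity positions: p1 p2 1 p4 0 1 0 p8 0 0 1 1 0 1 1
p1 (pos 1,3,5,7,9,11,13,15): XOR of data positions = 1⊕0⊕0⊕0⊕1⊕0⊕1 = 1
p2 (pos 2,3,6,7,10,11,14,15): XOR of data positions = 1⊕1⊕0⊕0⊕1⊕1⊕1 = 1
p4 (pos 4,5,6,7,12,13,14,15): XOR of data positions = 0⊕1⊕0⊕1⊕0⊕1⊕1 = 0
p8 (pos 8,9,10,11,12,13,14,15): XOR of data positions = 0⊕0⊕1⊕1⊕0⊕1⊕1 = 0
Codeword: 111001000011011

111001000011011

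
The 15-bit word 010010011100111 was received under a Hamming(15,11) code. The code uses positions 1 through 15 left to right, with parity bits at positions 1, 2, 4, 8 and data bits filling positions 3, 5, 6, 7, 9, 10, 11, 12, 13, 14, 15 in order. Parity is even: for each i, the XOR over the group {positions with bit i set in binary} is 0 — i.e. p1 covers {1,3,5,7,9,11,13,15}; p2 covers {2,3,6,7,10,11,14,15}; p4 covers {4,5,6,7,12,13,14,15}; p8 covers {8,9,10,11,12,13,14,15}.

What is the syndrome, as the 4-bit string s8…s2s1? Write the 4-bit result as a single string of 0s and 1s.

0000

s1 (pos 1,3,5,7,9,11,13,15): 0⊕0⊕1⊕0⊕1⊕0⊕1⊕1 = 0
s2 (pos 2,3,6,7,10,11,14,15): 1⊕0⊕0⊕0⊕1⊕0⊕1⊕1 = 0
s4 (pos 4,5,6,7,12,13,14,15): 0⊕1⊕0⊕0⊕0⊕1⊕1⊕1 = 0
s8 (pos 8,9,10,11,12,13,14,15): 1⊕1⊕1⊕0⊕0⊕1⊕1⊕1 = 0
Syndrome s8…s1 = 0000 → no error.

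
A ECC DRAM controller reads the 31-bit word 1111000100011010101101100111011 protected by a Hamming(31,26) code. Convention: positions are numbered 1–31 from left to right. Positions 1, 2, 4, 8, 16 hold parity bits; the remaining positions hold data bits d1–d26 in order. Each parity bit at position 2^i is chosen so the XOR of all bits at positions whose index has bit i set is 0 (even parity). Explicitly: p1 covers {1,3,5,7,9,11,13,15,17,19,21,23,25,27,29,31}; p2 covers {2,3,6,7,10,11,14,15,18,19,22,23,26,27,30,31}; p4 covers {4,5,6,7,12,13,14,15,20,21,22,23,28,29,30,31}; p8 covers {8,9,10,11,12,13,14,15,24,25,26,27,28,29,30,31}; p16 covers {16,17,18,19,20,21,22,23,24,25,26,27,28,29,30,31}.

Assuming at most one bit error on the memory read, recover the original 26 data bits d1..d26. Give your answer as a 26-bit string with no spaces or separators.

10001001101101101100111011

s1 (pos 1,3,5,7,9,11,13,15,17,19,21,23,25,27,29,31): 1⊕1⊕0⊕0⊕0⊕0⊕1⊕1⊕1⊕1⊕0⊕1⊕0⊕1⊕0⊕1 = 1
s2 (pos 2,3,6,7,10,11,14,15,18,19,22,23,26,27,30,31): 1⊕1⊕0⊕0⊕0⊕0⊕0⊕1⊕0⊕1⊕1⊕1⊕1⊕1⊕1⊕1 = 0
s4 (pos 4,5,6,7,12,13,14,15,20,21,22,23,28,29,30,31): 1⊕0⊕0⊕0⊕1⊕1⊕0⊕1⊕1⊕0⊕1⊕1⊕1⊕0⊕1⊕1 = 0
s8 (pos 8,9,10,11,12,13,14,15,24,25,26,27,28,29,30,31): 1⊕0⊕0⊕0⊕1⊕1⊕0⊕1⊕0⊕0⊕1⊕1⊕1⊕0⊕1⊕1 = 1
s16 (pos 16,17,18,19,20,21,22,23,24,25,26,27,28,29,30,31): 0⊕1⊕0⊕1⊕1⊕0⊕1⊕1⊕0⊕0⊕1⊕1⊕1⊕0⊕1⊕1 = 0
Syndrome s16…s1 = 01001 → error at position 9.
Flip position 9: 1111000100011010101101100111011 → 1111000110011010101101100111011
Read data bits from positions 3,5,6,7,9,10,11,12,13,14,15,17,18,19,20,21,22,23,24,25,26,27,28,29,30,31: 10001001101101101100111011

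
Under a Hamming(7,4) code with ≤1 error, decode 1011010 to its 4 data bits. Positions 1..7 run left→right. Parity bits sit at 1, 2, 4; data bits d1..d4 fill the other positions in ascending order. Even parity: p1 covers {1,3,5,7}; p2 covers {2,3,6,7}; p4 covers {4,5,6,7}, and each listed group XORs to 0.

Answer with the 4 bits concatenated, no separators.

s1 (pos 1,3,5,7): 1⊕1⊕0⊕0 = 0
s2 (pos 2,3,6,7): 0⊕1⊕1⊕0 = 0
s4 (pos 4,5,6,7): 1⊕0⊕1⊕0 = 0
Syndrome s4…s1 = 000 → no error.
Read data bits from positions 3,5,6,7: 1010

1010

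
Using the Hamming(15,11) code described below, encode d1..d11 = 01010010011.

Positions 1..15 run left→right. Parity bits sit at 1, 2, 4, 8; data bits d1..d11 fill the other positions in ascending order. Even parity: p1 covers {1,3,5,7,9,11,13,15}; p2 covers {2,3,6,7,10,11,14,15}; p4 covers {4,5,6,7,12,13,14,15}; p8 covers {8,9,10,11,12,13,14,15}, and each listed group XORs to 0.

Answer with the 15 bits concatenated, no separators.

Place data at non-parity positions: p1 p2 0 p4 1 0 1 p8 0 0 1 0 0 1 1
p1 (pos 1,3,5,7,9,11,13,15): XOR of data positions = 0⊕1⊕1⊕0⊕1⊕0⊕1 = 0
p2 (pos 2,3,6,7,10,11,14,15): XOR of data positions = 0⊕0⊕1⊕0⊕1⊕1⊕1 = 0
p4 (pos 4,5,6,7,12,13,14,15): XOR of data positions = 1⊕0⊕1⊕0⊕0⊕1⊕1 = 0
p8 (pos 8,9,10,11,12,13,14,15): XOR of data positions = 0⊕0⊕1⊕0⊕0⊕1⊕1 = 1
Codeword: 000010110010011

000010110010011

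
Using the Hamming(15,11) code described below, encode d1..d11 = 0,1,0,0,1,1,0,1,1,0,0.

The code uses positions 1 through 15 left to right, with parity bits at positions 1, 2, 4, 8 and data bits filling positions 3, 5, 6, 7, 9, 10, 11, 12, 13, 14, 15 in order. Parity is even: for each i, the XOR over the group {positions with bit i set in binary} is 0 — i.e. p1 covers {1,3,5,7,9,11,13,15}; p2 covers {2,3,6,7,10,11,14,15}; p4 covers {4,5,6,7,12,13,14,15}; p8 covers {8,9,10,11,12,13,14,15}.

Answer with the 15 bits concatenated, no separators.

110110001101100

Place data at non-parity positions: p1 p2 0 p4 1 0 0 p8 1 1 0 1 1 0 0
p1 (pos 1,3,5,7,9,11,13,15): XOR of data positions = 0⊕1⊕0⊕1⊕0⊕1⊕0 = 1
p2 (pos 2,3,6,7,10,11,14,15): XOR of data positions = 0⊕0⊕0⊕1⊕0⊕0⊕0 = 1
p4 (pos 4,5,6,7,12,13,14,15): XOR of data positions = 1⊕0⊕0⊕1⊕1⊕0⊕0 = 1
p8 (pos 8,9,10,11,12,13,14,15): XOR of data positions = 1⊕1⊕0⊕1⊕1⊕0⊕0 = 0
Codeword: 110110001101100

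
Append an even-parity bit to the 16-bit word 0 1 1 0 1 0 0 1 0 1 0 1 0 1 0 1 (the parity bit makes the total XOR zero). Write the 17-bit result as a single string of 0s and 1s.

01101001010101010

XOR of the 16 data bits: 0⊕1⊕1⊕0⊕1⊕0⊕0⊕1⊕0⊕1⊕0⊕1⊕0⊕1⊕0⊕1 = 0
Parity bit = 0 (so all 17 bits XOR to 0).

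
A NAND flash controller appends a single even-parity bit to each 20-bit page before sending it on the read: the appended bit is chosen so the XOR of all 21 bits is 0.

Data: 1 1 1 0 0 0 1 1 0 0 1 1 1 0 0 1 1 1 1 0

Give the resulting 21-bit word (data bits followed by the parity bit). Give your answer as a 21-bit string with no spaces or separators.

XOR of the 20 data bits: 1⊕1⊕1⊕0⊕0⊕0⊕1⊕1⊕0⊕0⊕1⊕1⊕1⊕0⊕0⊕1⊕1⊕1⊕1⊕0 = 0
Parity bit = 0 (so all 21 bits XOR to 0).

111000110011100111100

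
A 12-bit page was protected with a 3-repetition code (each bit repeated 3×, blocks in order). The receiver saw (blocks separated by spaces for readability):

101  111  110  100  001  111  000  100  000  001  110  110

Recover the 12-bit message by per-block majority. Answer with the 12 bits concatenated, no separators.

Block 1 (101): 2 ones → 1
Block 2 (111): 3 ones → 1
Block 3 (110): 2 ones → 1
Block 4 (100): 1 one → 0
Block 5 (001): 1 one → 0
Block 6 (111): 3 ones → 1
Block 7 (000): 0 ones → 0
Block 8 (100): 1 one → 0
Block 9 (000): 0 ones → 0
Block 10 (001): 1 one → 0
Block 11 (110): 2 ones → 1
Block 12 (110): 2 ones → 1

111001000011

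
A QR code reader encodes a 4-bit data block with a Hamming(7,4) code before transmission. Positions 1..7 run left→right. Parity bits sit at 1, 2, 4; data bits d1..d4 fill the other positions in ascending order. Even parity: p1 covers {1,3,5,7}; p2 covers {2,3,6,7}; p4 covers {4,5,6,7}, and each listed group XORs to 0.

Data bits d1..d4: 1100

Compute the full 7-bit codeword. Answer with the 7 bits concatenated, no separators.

Place data at non-parity positions: p1 p2 1 p4 1 0 0
p1 (pos 1,3,5,7): XOR of data positions = 1⊕1⊕0 = 0
p2 (pos 2,3,6,7): XOR of data positions = 1⊕0⊕0 = 1
p4 (pos 4,5,6,7): XOR of data positions = 1⊕0⊕0 = 1
Codeword: 0111100

0111100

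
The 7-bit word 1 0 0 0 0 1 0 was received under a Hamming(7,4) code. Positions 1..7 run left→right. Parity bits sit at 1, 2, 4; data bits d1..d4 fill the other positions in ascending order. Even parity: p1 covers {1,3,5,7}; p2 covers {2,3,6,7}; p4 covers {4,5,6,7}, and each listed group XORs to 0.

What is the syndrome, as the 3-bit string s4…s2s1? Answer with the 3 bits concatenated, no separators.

s1 (pos 1,3,5,7): 1⊕0⊕0⊕0 = 1
s2 (pos 2,3,6,7): 0⊕0⊕1⊕0 = 1
s4 (pos 4,5,6,7): 0⊕0⊕1⊕0 = 1
Syndrome s4…s1 = 111 → error at position 7.

111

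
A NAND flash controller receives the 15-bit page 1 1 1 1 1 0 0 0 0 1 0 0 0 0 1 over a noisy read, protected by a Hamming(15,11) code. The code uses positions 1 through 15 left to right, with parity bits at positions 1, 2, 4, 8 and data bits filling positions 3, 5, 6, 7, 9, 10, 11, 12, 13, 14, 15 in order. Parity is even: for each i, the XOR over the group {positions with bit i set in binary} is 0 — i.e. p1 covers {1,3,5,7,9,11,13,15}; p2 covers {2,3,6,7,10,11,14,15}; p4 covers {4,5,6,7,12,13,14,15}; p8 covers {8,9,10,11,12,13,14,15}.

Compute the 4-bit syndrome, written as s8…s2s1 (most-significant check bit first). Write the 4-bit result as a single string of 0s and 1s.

0100

s1 (pos 1,3,5,7,9,11,13,15): 1⊕1⊕1⊕0⊕0⊕0⊕0⊕1 = 0
s2 (pos 2,3,6,7,10,11,14,15): 1⊕1⊕0⊕0⊕1⊕0⊕0⊕1 = 0
s4 (pos 4,5,6,7,12,13,14,15): 1⊕1⊕0⊕0⊕0⊕0⊕0⊕1 = 1
s8 (pos 8,9,10,11,12,13,14,15): 0⊕0⊕1⊕0⊕0⊕0⊕0⊕1 = 0
Syndrome s8…s1 = 0100 → error at position 4.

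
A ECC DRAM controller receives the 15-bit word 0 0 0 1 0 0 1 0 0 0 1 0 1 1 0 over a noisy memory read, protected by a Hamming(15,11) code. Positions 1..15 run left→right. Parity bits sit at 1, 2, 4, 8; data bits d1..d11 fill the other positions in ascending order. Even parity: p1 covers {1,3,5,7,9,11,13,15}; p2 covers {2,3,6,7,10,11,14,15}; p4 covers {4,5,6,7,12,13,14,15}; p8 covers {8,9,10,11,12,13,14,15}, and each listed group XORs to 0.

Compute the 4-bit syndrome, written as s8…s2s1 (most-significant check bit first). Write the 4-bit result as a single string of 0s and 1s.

s1 (pos 1,3,5,7,9,11,13,15): 0⊕0⊕0⊕1⊕0⊕1⊕1⊕0 = 1
s2 (pos 2,3,6,7,10,11,14,15): 0⊕0⊕0⊕1⊕0⊕1⊕1⊕0 = 1
s4 (pos 4,5,6,7,12,13,14,15): 1⊕0⊕0⊕1⊕0⊕1⊕1⊕0 = 0
s8 (pos 8,9,10,11,12,13,14,15): 0⊕0⊕0⊕1⊕0⊕1⊕1⊕0 = 1
Syndrome s8…s1 = 1011 → error at position 11.

1011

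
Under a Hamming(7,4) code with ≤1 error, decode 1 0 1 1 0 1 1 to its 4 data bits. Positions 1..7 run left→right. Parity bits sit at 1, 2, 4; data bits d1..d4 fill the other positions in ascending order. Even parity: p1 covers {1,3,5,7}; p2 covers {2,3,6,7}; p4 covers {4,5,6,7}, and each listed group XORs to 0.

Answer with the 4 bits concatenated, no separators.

1010

s1 (pos 1,3,5,7): 1⊕1⊕0⊕1 = 1
s2 (pos 2,3,6,7): 0⊕1⊕1⊕1 = 1
s4 (pos 4,5,6,7): 1⊕0⊕1⊕1 = 1
Syndrome s4…s1 = 111 → error at position 7.
Flip position 7: 1011011 → 1011010
Read data bits from positions 3,5,6,7: 1010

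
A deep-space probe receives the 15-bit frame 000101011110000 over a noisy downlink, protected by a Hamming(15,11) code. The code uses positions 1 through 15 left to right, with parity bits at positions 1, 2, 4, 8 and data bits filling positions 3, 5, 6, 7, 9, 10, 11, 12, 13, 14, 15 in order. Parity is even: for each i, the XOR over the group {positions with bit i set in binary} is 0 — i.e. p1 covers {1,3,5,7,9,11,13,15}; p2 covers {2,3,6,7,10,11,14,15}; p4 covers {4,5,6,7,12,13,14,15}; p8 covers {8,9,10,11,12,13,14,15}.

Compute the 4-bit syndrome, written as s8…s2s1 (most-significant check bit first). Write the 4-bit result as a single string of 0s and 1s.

0010

s1 (pos 1,3,5,7,9,11,13,15): 0⊕0⊕0⊕0⊕1⊕1⊕0⊕0 = 0
s2 (pos 2,3,6,7,10,11,14,15): 0⊕0⊕1⊕0⊕1⊕1⊕0⊕0 = 1
s4 (pos 4,5,6,7,12,13,14,15): 1⊕0⊕1⊕0⊕0⊕0⊕0⊕0 = 0
s8 (pos 8,9,10,11,12,13,14,15): 1⊕1⊕1⊕1⊕0⊕0⊕0⊕0 = 0
Syndrome s8…s1 = 0010 → error at position 2.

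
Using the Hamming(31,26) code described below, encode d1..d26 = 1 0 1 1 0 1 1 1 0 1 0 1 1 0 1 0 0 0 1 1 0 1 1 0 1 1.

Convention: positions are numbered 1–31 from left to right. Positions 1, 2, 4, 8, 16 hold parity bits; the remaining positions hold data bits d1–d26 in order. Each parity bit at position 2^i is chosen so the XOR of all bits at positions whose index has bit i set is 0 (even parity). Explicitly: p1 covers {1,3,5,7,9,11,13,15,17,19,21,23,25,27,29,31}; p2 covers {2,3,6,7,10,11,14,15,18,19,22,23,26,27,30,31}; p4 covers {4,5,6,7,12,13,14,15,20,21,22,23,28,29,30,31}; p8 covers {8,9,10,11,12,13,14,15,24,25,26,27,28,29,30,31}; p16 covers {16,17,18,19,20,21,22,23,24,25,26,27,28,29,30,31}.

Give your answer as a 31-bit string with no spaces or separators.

Place data at non-parity positions: p1 p2 1 p4 0 1 1 p8 0 1 1 1 0 1 0 p16 1 1 0 1 0 0 0 1 1 0 1 1 0 1 1
p1 (pos 1,3,5,7,9,11,13,15,17,19,21,23,25,27,29,31): XOR of data positions = 1⊕0⊕1⊕0⊕1⊕0⊕0⊕1⊕0⊕0⊕0⊕1⊕1⊕0⊕1 = 1
p2 (pos 2,3,6,7,10,11,14,15,18,19,22,23,26,27,30,31): XOR of data positions = 1⊕1⊕1⊕1⊕1⊕1⊕0⊕1⊕0⊕0⊕0⊕0⊕1⊕1⊕1 = 0
p4 (pos 4,5,6,7,12,13,14,15,20,21,22,23,28,29,30,31): XOR of data positions = 0⊕1⊕1⊕1⊕0⊕1⊕0⊕1⊕0⊕0⊕0⊕1⊕0⊕1⊕1 = 0
p8 (pos 8,9,10,11,12,13,14,15,24,25,26,27,28,29,30,31): XOR of data positions = 0⊕1⊕1⊕1⊕0⊕1⊕0⊕1⊕1⊕0⊕1⊕1⊕0⊕1⊕1 = 0
p16 (pos 16,17,18,19,20,21,22,23,24,25,26,27,28,29,30,31): XOR of data positions = 1⊕1⊕0⊕1⊕0⊕0⊕0⊕1⊕1⊕0⊕1⊕1⊕0⊕1⊕1 = 1
Codeword: 1010011001110101110100011011011

1010011001110101110100011011011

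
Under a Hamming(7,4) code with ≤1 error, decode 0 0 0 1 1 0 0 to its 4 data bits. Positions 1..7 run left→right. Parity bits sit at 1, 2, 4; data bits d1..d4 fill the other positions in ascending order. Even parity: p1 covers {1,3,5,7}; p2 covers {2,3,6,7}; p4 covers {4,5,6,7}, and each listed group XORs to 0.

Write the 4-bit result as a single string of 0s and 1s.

s1 (pos 1,3,5,7): 0⊕0⊕1⊕0 = 1
s2 (pos 2,3,6,7): 0⊕0⊕0⊕0 = 0
s4 (pos 4,5,6,7): 1⊕1⊕0⊕0 = 0
Syndrome s4…s1 = 001 → error at position 1.
Flip position 1: 0001100 → 1001100
Read data bits from positions 3,5,6,7: 0100

0100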